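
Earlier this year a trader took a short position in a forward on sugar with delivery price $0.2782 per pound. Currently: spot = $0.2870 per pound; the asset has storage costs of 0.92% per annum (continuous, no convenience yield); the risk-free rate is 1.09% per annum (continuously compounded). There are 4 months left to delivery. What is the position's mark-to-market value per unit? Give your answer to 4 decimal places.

-$0.0107 per pound

Current fair forward for the remaining 4 months: F = S·e^((r + u)·T), (r + u) = 0.0109 + 0.0092 = 0.0201
F = 0.2870 · e^(0.0201 × 4/12) = 0.2870 × 1.006722 = 0.2889
Value of long forward = (F − K)·e^(−rT) = (0.2889 − 0.2782) · e^(−0.0109·4/12)
= 0.0107 × 0.996373 = 0.0107
Short position value = −(long value) = -$0.0107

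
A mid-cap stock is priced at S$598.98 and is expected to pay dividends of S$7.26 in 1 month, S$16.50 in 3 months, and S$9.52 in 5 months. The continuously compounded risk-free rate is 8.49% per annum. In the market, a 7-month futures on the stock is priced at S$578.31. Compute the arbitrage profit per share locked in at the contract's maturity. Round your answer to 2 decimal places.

S$16.88 per share

PV(dividends) I = 7.26·e^(−0.0849·1/12) + 16.50·e^(−0.0849·3/12) + 9.52·e^(−0.0849·5/12) = 32.5514
Fair futures F* = (S − I)·e^(rT) = (598.98 − 32.5514)·e^0.049525 = 566.4286 × 1.050772 = 595.1873
Market S$578.31 < fair 595.1873: forward underpriced → reverse cash-and-carry (short the stock, invest proceeds at r, pay the dividends, go long the forward).
Profit at T = |F_mkt − F*| = |578.31 − 595.1873| = S$16.88 per share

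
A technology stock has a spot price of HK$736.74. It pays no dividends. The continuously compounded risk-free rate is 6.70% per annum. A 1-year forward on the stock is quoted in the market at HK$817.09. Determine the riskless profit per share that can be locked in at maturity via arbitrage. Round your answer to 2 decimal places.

HK$29.30 per share

Fair forward: F* = S·e^(carry·T), with carry = r = 0.0670
F* = 736.74 · e^(0.0670 × 1) = 736.74 · e^0.067000 = 736.74 × 1.069295 = HK$787.7924
Market HK$817.09 > fair HK$787.7924: forward overpriced → cash-and-carry (buy spot, short the forward).
At maturity, profit = |F_mkt − F*| = |817.09 − 787.7924| = HK$29.30 per share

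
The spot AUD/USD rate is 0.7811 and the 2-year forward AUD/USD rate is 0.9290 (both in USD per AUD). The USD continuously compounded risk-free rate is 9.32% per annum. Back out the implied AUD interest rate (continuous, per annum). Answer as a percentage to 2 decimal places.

0.65%

F = S·e^((r_USD − r_AUD)T) ⇒ r_AUD = r_USD − ln(F/S)/T
ln(0.9290/0.7811) = 0.173406; /(2) = 0.086703
r_AUD = 0.0932 − 0.086703 = 0.006497
r_AUD = 0.65%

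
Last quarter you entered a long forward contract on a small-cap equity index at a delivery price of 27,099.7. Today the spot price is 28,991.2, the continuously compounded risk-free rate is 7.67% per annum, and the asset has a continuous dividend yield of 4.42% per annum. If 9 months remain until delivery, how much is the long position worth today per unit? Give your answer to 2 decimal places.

2461.12

Current fair forward for the remaining 9 months: F = S·e^((r − q)·T), (r − q) = 0.0767 − 0.0442 = 0.0325
F = 28991.2 · e^(0.0325 × 9/12) = 28991.2 × 1.02467450 = 29706.5434
Value of long forward = (F − K)·e^(−rT) = (29706.5434 − 27099.7) · e^(−0.0767·9/12)
= 2606.8434 × 0.94409829 = 2461.12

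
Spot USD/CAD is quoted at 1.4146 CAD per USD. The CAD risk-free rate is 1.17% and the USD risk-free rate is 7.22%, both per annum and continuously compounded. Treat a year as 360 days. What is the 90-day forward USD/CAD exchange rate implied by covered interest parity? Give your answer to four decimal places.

1.3934

F = S·e^((r_CAD − r_USD)T) = 1.4146 · e^((0.0117 − 0.0722) × 90/360)
= 1.4146 · e^-0.015125 = 1.4146 × 0.984989
F = 1.3934 CAD per USD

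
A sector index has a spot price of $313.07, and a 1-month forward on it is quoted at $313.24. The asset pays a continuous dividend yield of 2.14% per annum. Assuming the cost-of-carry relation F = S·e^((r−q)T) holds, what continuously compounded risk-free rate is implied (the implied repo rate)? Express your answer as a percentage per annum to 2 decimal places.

2.79%

From F = S·e^((r−q)T): (r − q) = ln(F/S)/T
ln(313.24/313.07) = ln(1.000543) = 0.000543
(r − q) = 0.000543 / (1/12) = 0.006516
r = ln(F/S)/T + q = 0.006516 + 0.0214 = 0.027916
r = 2.79%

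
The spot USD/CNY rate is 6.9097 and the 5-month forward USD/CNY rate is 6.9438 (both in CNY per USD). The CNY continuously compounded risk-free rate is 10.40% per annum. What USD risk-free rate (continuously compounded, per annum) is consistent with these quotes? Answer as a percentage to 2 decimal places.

9.22%

F = S·e^((r_CNY − r_USD)T) ⇒ r_USD = r_CNY − ln(F/S)/T
ln(6.9438/6.9097) = 0.004923; /(5/12) = 0.011815
r_USD = 0.1040 − 0.011815 = 0.092185
r_USD = 9.22%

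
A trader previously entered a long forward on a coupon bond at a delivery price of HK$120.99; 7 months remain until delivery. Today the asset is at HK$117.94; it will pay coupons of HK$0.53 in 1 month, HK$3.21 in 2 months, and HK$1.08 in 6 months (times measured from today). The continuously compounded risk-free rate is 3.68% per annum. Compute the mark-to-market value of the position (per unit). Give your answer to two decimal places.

PV(remaining coupons) I = 0.53·e^(−0.0368·1/12) + 3.21·e^(−0.0368·2/12) + 1.08·e^(−0.0368·6/12) = 4.7791
Current forward F = (S − I)·e^(rT) = (117.94 − 4.7791)·e^(0.0368·7/12) = 113.1609 × 1.021699 = 115.6164
Value (long) = (F − K)·e^(−rT) = (115.6164 − 120.99) × 0.978762 = -5.2595
Value = -HK$5.26

-HK$5.26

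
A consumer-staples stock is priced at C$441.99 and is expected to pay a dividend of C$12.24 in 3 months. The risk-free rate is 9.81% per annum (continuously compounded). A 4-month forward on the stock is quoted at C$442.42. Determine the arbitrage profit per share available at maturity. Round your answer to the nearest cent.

C$1.92 per share

PV(dividends) I = 12.24·e^(−0.0981·3/12) = 11.9435
Fair forward F* = (S − I)·e^(rT) = (441.99 − 11.9435)·e^0.032700 = 430.0465 × 1.033241 = 444.3417
Market C$442.42 < fair 444.3417: forward underpriced → reverse cash-and-carry (short the stock, invest proceeds at r, pay the dividends, go long the forward).
Profit at T = |F_mkt − F*| = |442.42 − 444.3417| = C$1.92 per share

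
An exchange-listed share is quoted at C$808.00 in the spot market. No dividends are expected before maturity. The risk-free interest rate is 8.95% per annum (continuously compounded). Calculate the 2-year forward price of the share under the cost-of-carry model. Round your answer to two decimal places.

F = S·e^(rT) = 808.00 · e^(0.0895 × 2)
= 808.00 · e^0.179000 = 808.00 × 1.196021
F = C$966.38

C$966.38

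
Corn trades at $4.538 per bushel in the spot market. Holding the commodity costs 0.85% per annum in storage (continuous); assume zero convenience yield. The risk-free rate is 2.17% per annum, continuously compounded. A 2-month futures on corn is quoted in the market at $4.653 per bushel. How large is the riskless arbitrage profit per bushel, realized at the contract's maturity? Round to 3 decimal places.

$0.092 per bushel

Fair futures: F* = S·e^(carry·T), with carry = (r + u) = 0.0217 + 0.0085 = 0.0302
F* = 4.538 · e^(0.0302 × 2/12) = 4.538 · e^0.005033 = 4.538 × 1.005046 = $4.5609
Market $4.653 > fair $4.5609: forward overpriced → cash-and-carry (buy spot, short the forward).
At maturity, profit = |F_mkt − F*| = |4.653 − 4.5609| = $0.092 per bushel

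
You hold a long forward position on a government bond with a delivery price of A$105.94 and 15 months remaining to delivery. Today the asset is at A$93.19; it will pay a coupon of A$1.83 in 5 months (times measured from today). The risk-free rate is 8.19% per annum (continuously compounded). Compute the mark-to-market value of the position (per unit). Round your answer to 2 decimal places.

-A$4.21

PV(remaining coupons) I = 1.83·e^(−0.0819·5/12) = 1.7686
Current forward F = (S − I)·e^(rT) = (93.19 − 1.7686)·e^(0.0819·15/12) = 91.4214 × 1.107799 = 101.2765
Value (long) = (F − K)·e^(−rT) = (101.2765 − 105.94) × 0.902691 = -4.2097
Value = -A$4.21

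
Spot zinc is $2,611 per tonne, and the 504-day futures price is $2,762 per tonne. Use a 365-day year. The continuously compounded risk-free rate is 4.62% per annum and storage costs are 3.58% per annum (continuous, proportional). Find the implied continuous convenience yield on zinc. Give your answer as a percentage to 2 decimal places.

4.13%

F = S·e^((r+u−y)T) ⇒ (r+u−y) = ln(F/S)/T
ln(2762/2611) = 0.056222; /T ⇒ 0.040716
y = r + u − ln(F/S)/T = 0.0462 + 0.0358 − 0.040716 = 0.041284
y = 4.13%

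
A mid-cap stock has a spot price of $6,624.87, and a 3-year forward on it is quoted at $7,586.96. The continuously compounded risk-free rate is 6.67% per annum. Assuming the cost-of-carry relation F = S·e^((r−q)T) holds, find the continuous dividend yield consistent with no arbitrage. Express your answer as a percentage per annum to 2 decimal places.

2.15%

From F = S·e^((r−q)T): (r − q) = ln(F/S)/T
ln(7586.96/6624.87) = ln(1.145224) = 0.135600
(r − q) = 0.135600 / (3) = 0.045200
q = r − ln(F/S)/T = 0.0667 − 0.045200 = 0.021500
q = 2.15%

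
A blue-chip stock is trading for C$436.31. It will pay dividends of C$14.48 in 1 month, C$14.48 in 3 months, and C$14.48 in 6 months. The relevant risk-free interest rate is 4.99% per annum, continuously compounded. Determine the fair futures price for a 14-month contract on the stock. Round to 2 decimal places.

C$417.05

PV(dividends) I = 14.48·e^(−0.0499·1/12) + 14.48·e^(−0.0499·3/12) + 14.48·e^(−0.0499·6/12)
I = 14.4199 + 14.3005 + 14.1232 = 42.8436
F = (S − I)·e^(rT) = (436.31 − 42.8436) · e^(0.0499·14/12)
= 393.4664 · e^0.058217 = 393.4664 × 1.059945 = C$417.05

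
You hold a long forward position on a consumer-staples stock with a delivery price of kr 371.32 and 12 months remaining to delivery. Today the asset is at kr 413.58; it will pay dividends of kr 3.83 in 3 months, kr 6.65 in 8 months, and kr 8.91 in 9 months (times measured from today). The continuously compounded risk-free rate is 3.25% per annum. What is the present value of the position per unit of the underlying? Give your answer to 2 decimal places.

PV(remaining dividends) I = 3.83·e^(−0.0325·3/12) + 6.65·e^(−0.0325·8/12) + 8.91·e^(−0.0325·9/12) = 19.0019
Current forward F = (S − I)·e^(rT) = (413.58 − 19.0019)·e^(0.0325·12/12) = 394.5781 × 1.033034 = 407.6126
Value (long) = (F − K)·e^(−rT) = (407.6126 − 371.32) × 0.968022 = 35.1320
Value = kr 35.13

kr 35.13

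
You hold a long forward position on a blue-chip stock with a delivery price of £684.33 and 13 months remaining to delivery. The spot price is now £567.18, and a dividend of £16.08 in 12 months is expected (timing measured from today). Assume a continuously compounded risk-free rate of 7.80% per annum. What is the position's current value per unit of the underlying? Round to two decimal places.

-£76.57

PV(remaining dividends) I = 16.08·e^(−0.0780·12/12) = 14.8734
Current forward F = (S − I)·e^(rT) = (567.18 − 14.8734)·e^(0.0780·13/12) = 552.3066 × 1.088173 = 601.0051
Value (long) = (F − K)·e^(−rT) = (601.0051 − 684.33) × 0.918972 = -76.5733
Value = -£76.57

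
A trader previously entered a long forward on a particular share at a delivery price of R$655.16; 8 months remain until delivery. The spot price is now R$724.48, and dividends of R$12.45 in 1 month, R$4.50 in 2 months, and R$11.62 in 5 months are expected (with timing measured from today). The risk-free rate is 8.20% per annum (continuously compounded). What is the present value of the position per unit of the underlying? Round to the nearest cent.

R$76.14

PV(remaining dividends) I = 12.45·e^(−0.0820·1/12) + 4.50·e^(−0.0820·2/12) + 11.62·e^(−0.0820·5/12) = 28.0338
Current forward F = (S − I)·e^(rT) = (724.48 − 28.0338)·e^(0.0820·8/12) = 696.4462 × 1.056188 = 735.5781
Value (long) = (F − K)·e^(−rT) = (735.5781 − 655.16) × 0.946801 = 76.1399
Value = R$76.14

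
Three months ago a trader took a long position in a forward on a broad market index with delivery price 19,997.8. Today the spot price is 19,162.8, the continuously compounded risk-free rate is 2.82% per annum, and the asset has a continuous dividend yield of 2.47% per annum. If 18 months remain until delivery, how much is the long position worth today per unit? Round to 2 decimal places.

-703.72

Current fair forward for the remaining 18 months: F = S·e^((r − q)·T), (r − q) = 0.0282 − 0.0247 = 0.0035
F = 19162.8 · e^(0.0035 × 18/12) = 19162.8 × 1.00526381 = 19263.6693
Value of long forward = (F − K)·e^(−rT) = (19263.6693 − 19997.8) · e^(−0.0282·18/12)
= -734.1307 × 0.95858216 = -703.72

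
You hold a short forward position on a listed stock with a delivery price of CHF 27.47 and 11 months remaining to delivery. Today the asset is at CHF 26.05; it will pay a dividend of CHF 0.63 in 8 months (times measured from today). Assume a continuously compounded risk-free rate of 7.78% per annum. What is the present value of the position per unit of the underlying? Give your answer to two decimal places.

PV(remaining dividends) I = 0.63·e^(−0.0778·8/12) = 0.5982
Current forward F = (S − I)·e^(rT) = (26.05 − 0.5982)·e^(0.0778·11/12) = 25.4518 × 1.073921 = 27.3332
Value (long) = (F − K)·e^(−rT) = (27.3332 − 27.47) × 0.931167 = -0.1274
Short position value = −(long value) = CHF 0.13

CHF 0.13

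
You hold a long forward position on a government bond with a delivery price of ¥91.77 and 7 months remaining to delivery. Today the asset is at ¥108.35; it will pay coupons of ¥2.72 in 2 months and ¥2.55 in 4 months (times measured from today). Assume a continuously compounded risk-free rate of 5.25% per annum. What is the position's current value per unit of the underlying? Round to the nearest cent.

PV(remaining coupons) I = 2.72·e^(−0.0525·2/12) + 2.55·e^(−0.0525·4/12) = 5.2021
Current forward F = (S − I)·e^(rT) = (108.35 − 5.2021)·e^(0.0525·7/12) = 103.1479 × 1.031099 = 106.3557
Value (long) = (F − K)·e^(−rT) = (106.3557 − 91.77) × 0.969839 = 14.1458
Value = ¥14.15

¥14.15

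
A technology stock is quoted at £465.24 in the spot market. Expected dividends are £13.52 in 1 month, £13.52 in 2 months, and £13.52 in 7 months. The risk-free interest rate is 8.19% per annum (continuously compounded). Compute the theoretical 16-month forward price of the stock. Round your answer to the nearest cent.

£474.69

PV(dividends) I = 13.52·e^(−0.0819·1/12) + 13.52·e^(−0.0819·2/12) + 13.52·e^(−0.0819·7/12)
I = 13.4280 + 13.3367 + 12.8893 = 39.6540
F = (S − I)·e^(rT) = (465.24 − 39.6540) · e^(0.0819·16/12)
= 425.5860 · e^0.109200 = 425.5860 × 1.115385 = £474.69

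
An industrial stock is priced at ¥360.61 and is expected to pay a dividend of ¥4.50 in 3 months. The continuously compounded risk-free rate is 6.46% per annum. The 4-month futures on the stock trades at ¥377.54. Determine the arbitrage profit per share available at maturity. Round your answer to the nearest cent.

¥13.60 per share

PV(dividends) I = 4.50·e^(−0.0646·3/12) = 4.4279
Fair futures F* = (S − I)·e^(rT) = (360.61 − 4.4279)·e^0.021533 = 356.1821 × 1.021767 = 363.9351
Market ¥377.54 > fair 363.9351: forward overpriced → cash-and-carry (borrow at r, buy the stock and collect the dividends, short the forward).
Profit at T = |F_mkt − F*| = |377.54 − 363.9351| = ¥13.60 per share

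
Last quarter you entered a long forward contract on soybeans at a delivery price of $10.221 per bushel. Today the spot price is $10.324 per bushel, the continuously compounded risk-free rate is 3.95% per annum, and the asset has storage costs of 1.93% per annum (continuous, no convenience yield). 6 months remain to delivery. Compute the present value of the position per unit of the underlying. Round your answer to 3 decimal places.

Current fair forward for the remaining 6 months: F = S·e^((r + u)·T), (r + u) = 0.0395 + 0.0193 = 0.0588
F = 10.324 · e^(0.0588 × 6/12) = 10.324 × 1.029836 = 10.6320
Value of long forward = (F − K)·e^(−rT) = (10.6320 − 10.221) · e^(−0.0395·6/12)
= 0.4110 × 0.980444 = 0.403

$0.403 per bushel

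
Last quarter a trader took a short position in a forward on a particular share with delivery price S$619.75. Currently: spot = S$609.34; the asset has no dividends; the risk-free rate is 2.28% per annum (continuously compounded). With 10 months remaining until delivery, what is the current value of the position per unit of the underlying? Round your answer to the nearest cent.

-S$1.25

Current fair forward for the remaining 10 months: F = S·e^(r·T), r = 0.0228
F = 609.34 · e^(0.0228 × 10/12) = 609.34 × 1.019182 = 621.0284
Value of long forward = (F − K)·e^(−rT) = (621.0284 − 619.75) · e^(−0.0228·10/12)
= 1.2784 × 0.981179 = 1.25
Short position value = −(long value) = -S$1.25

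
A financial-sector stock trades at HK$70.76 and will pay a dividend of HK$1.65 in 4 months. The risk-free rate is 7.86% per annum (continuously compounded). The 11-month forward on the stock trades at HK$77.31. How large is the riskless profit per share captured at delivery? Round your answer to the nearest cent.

HK$2.99 per share

PV(dividends) I = 1.65·e^(−0.0786·4/12) = 1.6073
Fair forward F* = (S − I)·e^(rT) = (70.76 − 1.6073)·e^0.072050 = 69.1527 × 1.074709 = 74.3190
Market HK$77.31 > fair 74.3190: forward overpriced → cash-and-carry (borrow at r, buy the stock and collect the dividends, short the forward).
Profit at T = |F_mkt − F*| = |77.31 − 74.3190| = HK$2.99 per share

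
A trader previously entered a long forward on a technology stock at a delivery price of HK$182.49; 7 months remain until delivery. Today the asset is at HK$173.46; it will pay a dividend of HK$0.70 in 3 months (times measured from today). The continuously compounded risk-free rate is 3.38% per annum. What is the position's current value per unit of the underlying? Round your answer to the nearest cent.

-HK$6.16

PV(remaining dividends) I = 0.70·e^(−0.0338·3/12) = 0.6941
Current forward F = (S − I)·e^(rT) = (173.46 − 0.6941)·e^(0.0338·7/12) = 172.7659 × 1.019912 = 176.2060
Value (long) = (F − K)·e^(−rT) = (176.2060 − 182.49) × 0.980476 = -6.1613
Value = -HK$6.16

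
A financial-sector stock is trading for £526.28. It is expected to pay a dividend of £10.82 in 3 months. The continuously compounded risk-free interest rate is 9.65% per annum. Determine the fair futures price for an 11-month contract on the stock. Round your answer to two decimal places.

PV(dividends) I = 10.82·e^(−0.0965·3/12)
I = 10.5621
F = (S − I)·e^(rT) = (526.28 − 10.5621) · e^(0.0965·11/12)
= 515.7179 · e^0.088458 = 515.7179 × 1.092488 = £563.42

£563.42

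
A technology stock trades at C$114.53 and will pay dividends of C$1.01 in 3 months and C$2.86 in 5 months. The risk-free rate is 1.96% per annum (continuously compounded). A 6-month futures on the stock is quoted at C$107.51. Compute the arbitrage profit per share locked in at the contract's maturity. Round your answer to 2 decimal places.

C$4.27 per share

PV(dividends) I = 1.01·e^(−0.0196·3/12) + 2.86·e^(−0.0196·5/12) = 3.8418
Fair futures F* = (S − I)·e^(rT) = (114.53 − 3.8418)·e^0.009800 = 110.6882 × 1.009848 = 111.7783
Market C$107.51 < fair 111.7783: forward underpriced → reverse cash-and-carry (short the stock, invest proceeds at r, pay the dividends, go long the forward).
Profit at T = |F_mkt − F*| = |107.51 − 111.7783| = C$4.27 per share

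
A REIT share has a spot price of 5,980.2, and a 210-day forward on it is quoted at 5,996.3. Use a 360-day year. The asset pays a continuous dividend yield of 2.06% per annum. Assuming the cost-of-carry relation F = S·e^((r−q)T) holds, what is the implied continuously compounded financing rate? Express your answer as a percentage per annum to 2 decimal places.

From F = S·e^((r−q)T): (r − q) = ln(F/S)/T
ln(5996.3/5980.2) = ln(1.002692) = 0.002688
(r − q) = 0.002688 / (210/360) = 0.004608
r = ln(F/S)/T + q = 0.004608 + 0.0206 = 0.025208
r = 2.52%

2.52%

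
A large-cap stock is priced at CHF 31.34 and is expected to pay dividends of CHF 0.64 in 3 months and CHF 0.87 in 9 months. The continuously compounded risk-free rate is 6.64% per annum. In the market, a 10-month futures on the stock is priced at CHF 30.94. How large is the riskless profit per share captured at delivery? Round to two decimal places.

CHF 0.64 per share

PV(dividends) I = 0.64·e^(−0.0664·3/12) + 0.87·e^(−0.0664·9/12) = 1.4572
Fair futures F* = (S − I)·e^(rT) = (31.34 − 1.4572)·e^0.055333 = 29.8828 × 1.056893 = 31.5829
Market CHF 30.94 < fair 31.5829: forward underpriced → reverse cash-and-carry (short the stock, invest proceeds at r, pay the dividends, go long the forward).
Profit at T = |F_mkt − F*| = |30.94 − 31.5829| = CHF 0.64 per share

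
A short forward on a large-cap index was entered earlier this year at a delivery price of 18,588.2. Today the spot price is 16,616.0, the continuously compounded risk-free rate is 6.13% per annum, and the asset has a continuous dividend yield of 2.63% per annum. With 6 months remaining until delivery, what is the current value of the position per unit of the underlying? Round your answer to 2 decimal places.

Current fair forward for the remaining 6 months: F = S·e^((r − q)·T), (r − q) = 0.0613 − 0.0263 = 0.0350
F = 16616.0 · e^(0.0350 × 6/12) = 16616.0 × 1.01765402 = 16909.3392
Value of long forward = (F − K)·e^(−rT) = (16909.3392 − 18588.2) · e^(−0.0613·6/12)
= -1678.8608 × 0.96981495 = -1628.18
Short position value = −(long value) = 1628.18

1628.18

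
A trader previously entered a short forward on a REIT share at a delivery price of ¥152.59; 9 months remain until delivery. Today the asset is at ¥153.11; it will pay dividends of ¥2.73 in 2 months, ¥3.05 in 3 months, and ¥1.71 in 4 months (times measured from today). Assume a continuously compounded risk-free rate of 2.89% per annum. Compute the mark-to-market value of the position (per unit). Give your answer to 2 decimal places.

¥3.65

PV(remaining dividends) I = 2.73·e^(−0.0289·2/12) + 3.05·e^(−0.0289·3/12) + 1.71·e^(−0.0289·4/12) = 7.4385
Current forward F = (S − I)·e^(rT) = (153.11 − 7.4385)·e^(0.0289·9/12) = 145.6715 × 1.021912 = 148.8635
Value (long) = (F − K)·e^(−rT) = (148.8635 − 152.59) × 0.978558 = -3.6466
Short position value = −(long value) = ¥3.65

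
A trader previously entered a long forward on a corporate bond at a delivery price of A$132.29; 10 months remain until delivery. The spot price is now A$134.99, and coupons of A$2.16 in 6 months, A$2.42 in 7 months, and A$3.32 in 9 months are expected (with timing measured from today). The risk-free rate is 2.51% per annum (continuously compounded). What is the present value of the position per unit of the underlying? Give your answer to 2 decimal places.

PV(remaining coupons) I = 2.16·e^(−0.0251·6/12) + 2.42·e^(−0.0251·7/12) + 3.32·e^(−0.0251·9/12) = 7.7760
Current forward F = (S − I)·e^(rT) = (134.99 − 7.7760)·e^(0.0251·10/12) = 127.2140 × 1.021137 = 129.9029
Value (long) = (F − K)·e^(−rT) = (129.9029 − 132.29) × 0.979301 = -2.3377
Value = -A$2.34

-A$2.34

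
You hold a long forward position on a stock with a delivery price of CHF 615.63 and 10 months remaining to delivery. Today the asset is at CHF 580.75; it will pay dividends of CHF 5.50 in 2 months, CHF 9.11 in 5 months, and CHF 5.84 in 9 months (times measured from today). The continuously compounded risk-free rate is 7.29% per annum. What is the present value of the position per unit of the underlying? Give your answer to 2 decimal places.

-CHF 18.39

PV(remaining dividends) I = 5.50·e^(−0.0729·2/12) + 9.11·e^(−0.0729·5/12) + 5.84·e^(−0.0729·9/12) = 19.8003
Current forward F = (S − I)·e^(rT) = (580.75 − 19.8003)·e^(0.0729·10/12) = 560.9497 × 1.062633 = 596.0837
Value (long) = (F − K)·e^(−rT) = (596.0837 − 615.63) × 0.941058 = -18.3942
Value = -CHF 18.39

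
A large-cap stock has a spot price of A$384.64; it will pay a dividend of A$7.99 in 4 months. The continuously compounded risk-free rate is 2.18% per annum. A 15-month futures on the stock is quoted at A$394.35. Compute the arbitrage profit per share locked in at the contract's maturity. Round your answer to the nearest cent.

A$7.24 per share

PV(dividends) I = 7.99·e^(−0.0218·4/12) = 7.9321
Fair futures F* = (S − I)·e^(rT) = (384.64 − 7.9321)·e^0.027250 = 376.7079 × 1.027625 = 387.1145
Market A$394.35 > fair 387.1145: forward overpriced → cash-and-carry (borrow at r, buy the stock and collect the dividends, short the forward).
Profit at T = |F_mkt − F*| = |394.35 − 387.1145| = A$7.24 per share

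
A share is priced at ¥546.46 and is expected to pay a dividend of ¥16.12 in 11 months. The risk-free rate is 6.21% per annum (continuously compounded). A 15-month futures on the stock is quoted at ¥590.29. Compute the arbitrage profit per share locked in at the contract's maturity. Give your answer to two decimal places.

¥16.18 per share

PV(dividends) I = 16.12·e^(−0.0621·11/12) = 15.2280
Fair futures F* = (S − I)·e^(rT) = (546.46 − 15.2280)·e^0.077625 = 531.2320 × 1.080717 = 574.1115
Market ¥590.29 > fair 574.1115: forward overpriced → cash-and-carry (borrow at r, buy the stock and collect the dividends, short the forward).
Profit at T = |F_mkt − F*| = |590.29 − 574.1115| = ¥16.18 per share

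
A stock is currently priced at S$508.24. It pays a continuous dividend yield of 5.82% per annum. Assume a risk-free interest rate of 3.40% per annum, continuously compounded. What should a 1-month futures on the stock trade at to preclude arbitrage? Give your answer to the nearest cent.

S$507.22

F = S·e^((r − q)T) = 508.24 · e^((0.0340 − 0.0582) × 1/12)
= 508.24 · e^-0.002017 = 508.24 × 0.997985
F = S$507.22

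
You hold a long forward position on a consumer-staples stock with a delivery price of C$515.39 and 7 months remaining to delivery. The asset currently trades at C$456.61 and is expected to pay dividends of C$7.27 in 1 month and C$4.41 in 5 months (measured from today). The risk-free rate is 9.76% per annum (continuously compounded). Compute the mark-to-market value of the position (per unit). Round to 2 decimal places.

-C$41.70

PV(remaining dividends) I = 7.27·e^(−0.0976·1/12) + 4.41·e^(−0.0976·5/12) = 11.4454
Current forward F = (S − I)·e^(rT) = (456.61 − 11.4454)·e^(0.0976·7/12) = 445.1646 × 1.058585 = 471.2446
Value (long) = (F − K)·e^(−rT) = (471.2446 − 515.39) × 0.944657 = -41.7023
Value = -C$41.70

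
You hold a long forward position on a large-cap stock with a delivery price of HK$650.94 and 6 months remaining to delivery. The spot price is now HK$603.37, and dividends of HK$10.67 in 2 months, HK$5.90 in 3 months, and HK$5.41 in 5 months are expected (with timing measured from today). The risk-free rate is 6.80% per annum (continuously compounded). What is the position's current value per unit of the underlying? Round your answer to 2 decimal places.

PV(remaining dividends) I = 10.67·e^(−0.0680·2/12) + 5.90·e^(−0.0680·3/12) + 5.41·e^(−0.0680·5/12) = 21.6092
Current forward F = (S − I)·e^(rT) = (603.37 − 21.6092)·e^(0.0680·6/12) = 581.7608 × 1.034585 = 601.8810
Value (long) = (F − K)·e^(−rT) = (601.8810 − 650.94) × 0.966572 = -47.4191
Value = -HK$47.42

-HK$47.42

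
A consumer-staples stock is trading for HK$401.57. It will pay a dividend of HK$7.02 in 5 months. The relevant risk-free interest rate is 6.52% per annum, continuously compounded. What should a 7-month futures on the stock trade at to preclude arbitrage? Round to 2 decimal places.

HK$410.04

PV(dividends) I = 7.02·e^(−0.0652·5/12)
I = 6.8319
F = (S − I)·e^(rT) = (401.57 − 6.8319) · e^(0.0652·7/12)
= 394.7381 · e^0.038033 = 394.7381 × 1.038766 = HK$410.04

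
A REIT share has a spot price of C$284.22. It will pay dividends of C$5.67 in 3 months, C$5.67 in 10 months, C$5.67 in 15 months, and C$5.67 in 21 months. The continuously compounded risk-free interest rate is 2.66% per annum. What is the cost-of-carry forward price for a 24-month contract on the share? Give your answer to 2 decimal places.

PV(dividends) I = 5.67·e^(−0.0266·3/12) + 5.67·e^(−0.0266·10/12) + 5.67·e^(−0.0266·15/12) + 5.67·e^(−0.0266·21/12)
I = 5.6324 + 5.5457 + 5.4846 + 5.4121 = 22.0748
F = (S − I)·e^(rT) = (284.22 − 22.0748) · e^(0.0266·24/12)
= 262.1452 · e^0.053200 = 262.1452 × 1.054641 = C$276.47

C$276.47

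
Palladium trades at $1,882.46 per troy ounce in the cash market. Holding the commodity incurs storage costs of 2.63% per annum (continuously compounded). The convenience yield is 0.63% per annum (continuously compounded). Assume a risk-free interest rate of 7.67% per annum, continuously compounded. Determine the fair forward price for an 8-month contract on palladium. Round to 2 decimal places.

Net carry = r + u − y = 0.0767 + 0.0263 − 0.0063 = 0.0967
F = S·e^((r+u−y)T) = 1882.46 · e^(0.0967 × 8/12) = 1882.46 · e^0.06446667
= 1882.46 × 1.06659003 = $2,007.81 per troy ounce

$2,007.81 per troy ounce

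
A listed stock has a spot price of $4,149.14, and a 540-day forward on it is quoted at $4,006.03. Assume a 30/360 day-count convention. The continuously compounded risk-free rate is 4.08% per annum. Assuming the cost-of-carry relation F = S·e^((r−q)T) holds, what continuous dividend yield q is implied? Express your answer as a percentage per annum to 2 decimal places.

6.42%

From F = S·e^((r−q)T): (r − q) = ln(F/S)/T
ln(4006.03/4149.14) = ln(0.965509) = -0.035100
(r − q) = -0.035100 / (540/360) = -0.023400
q = r − ln(F/S)/T = 0.0408 + 0.023400 = 0.064200
q = 6.42%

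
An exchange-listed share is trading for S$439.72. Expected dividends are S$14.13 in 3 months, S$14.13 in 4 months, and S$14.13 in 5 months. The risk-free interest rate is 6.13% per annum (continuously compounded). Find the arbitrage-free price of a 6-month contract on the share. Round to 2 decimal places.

PV(dividends) I = 14.13·e^(−0.0613·3/12) + 14.13·e^(−0.0613·4/12) + 14.13·e^(−0.0613·5/12)
I = 13.9151 + 13.8442 + 13.7737 = 41.5330
F = (S − I)·e^(rT) = (439.72 − 41.5330) · e^(0.0613·6/12)
= 398.1870 · e^0.030650 = 398.1870 × 1.031125 = S$410.58

S$410.58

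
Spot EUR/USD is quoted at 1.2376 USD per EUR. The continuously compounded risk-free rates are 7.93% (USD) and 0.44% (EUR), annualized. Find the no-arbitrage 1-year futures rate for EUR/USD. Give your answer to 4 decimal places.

1.3339

F = S·e^((r_USD − r_EUR)T) = 1.2376 · e^((0.0793 − 0.0044) × 12/12)
= 1.2376 · e^0.074900 = 1.2376 × 1.077776
F = 1.3339 USD per EUR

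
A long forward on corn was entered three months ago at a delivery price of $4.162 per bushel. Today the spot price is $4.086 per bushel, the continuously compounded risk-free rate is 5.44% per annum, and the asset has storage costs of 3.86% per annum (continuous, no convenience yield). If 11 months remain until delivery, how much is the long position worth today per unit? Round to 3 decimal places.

Current fair forward for the remaining 11 months: F = S·e^((r + u)·T), (r + u) = 0.0544 + 0.0386 = 0.0930
F = 4.086 · e^(0.0930 × 11/12) = 4.086 × 1.088989 = 4.4496
Value of long forward = (F − K)·e^(−rT) = (4.4496 − 4.162) · e^(−0.0544·11/12)
= 0.2876 × 0.951356 = 0.274

$0.274 per bushel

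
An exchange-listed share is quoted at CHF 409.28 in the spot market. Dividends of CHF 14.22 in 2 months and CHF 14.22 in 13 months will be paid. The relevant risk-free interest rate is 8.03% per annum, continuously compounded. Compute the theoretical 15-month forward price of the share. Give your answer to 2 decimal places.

PV(dividends) I = 14.22·e^(−0.0803·2/12) + 14.22·e^(−0.0803·13/12)
I = 14.0310 + 13.0353 = 27.0663
F = (S − I)·e^(rT) = (409.28 − 27.0663) · e^(0.0803·15/12)
= 382.2137 · e^0.100375 = 382.2137 × 1.105585 = CHF 422.57

CHF 422.57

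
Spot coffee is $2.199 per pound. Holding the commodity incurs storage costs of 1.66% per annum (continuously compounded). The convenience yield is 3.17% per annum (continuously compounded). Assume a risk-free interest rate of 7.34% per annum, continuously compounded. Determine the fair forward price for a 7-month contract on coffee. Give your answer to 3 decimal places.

Net carry = r + u − y = 0.0734 + 0.0166 − 0.0317 = 0.0583
F = S·e^((r+u−y)T) = 2.199 · e^(0.0583 × 7/12) = 2.199 · e^0.034008
= 2.199 × 1.034593 = $2.275 per pound

$2.275 per pound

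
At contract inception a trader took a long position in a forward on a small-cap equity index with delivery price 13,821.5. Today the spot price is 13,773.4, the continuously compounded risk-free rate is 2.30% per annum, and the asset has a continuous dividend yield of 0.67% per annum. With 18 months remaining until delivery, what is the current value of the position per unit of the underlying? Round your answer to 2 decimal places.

282.88

Current fair forward for the remaining 18 months: F = S·e^((r − q)·T), (r − q) = 0.0230 − 0.0067 = 0.0163
F = 13773.4 · e^(0.0163 × 18/12) = 13773.4 × 1.02475135 = 14114.3102
Value of long forward = (F − K)·e^(−rT) = (14114.3102 − 13821.5) · e^(−0.0230·18/12)
= 292.8102 × 0.96608834 = 282.88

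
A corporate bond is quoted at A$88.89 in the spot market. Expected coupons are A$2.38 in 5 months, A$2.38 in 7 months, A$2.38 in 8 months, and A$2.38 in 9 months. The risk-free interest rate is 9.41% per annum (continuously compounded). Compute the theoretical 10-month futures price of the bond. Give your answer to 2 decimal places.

PV(coupons) I = 2.38·e^(−0.0941·5/12) + 2.38·e^(−0.0941·7/12) + 2.38·e^(−0.0941·8/12) + 2.38·e^(−0.0941·9/12)
I = 2.2885 + 2.2529 + 2.2353 + 2.2178 = 8.9945
F = (S − I)·e^(rT) = (88.89 − 8.9945) · e^(0.0941·10/12)
= 79.8955 · e^0.078417 = 79.8955 × 1.081574 = A$86.41

A$86.41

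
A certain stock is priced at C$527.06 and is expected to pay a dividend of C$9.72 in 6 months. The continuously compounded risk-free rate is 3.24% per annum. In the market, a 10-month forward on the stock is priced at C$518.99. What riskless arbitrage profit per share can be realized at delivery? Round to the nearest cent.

PV(dividends) I = 9.72·e^(−0.0324·6/12) = 9.5638
Fair forward F* = (S − I)·e^(rT) = (527.06 − 9.5638)·e^0.027000 = 517.4962 × 1.027368 = 531.6590
Market C$518.99 < fair 531.6590: forward underpriced → reverse cash-and-carry (short the stock, invest proceeds at r, pay the dividends, go long the forward).
Profit at T = |F_mkt − F*| = |518.99 − 531.6590| = C$12.67 per share

C$12.67 per share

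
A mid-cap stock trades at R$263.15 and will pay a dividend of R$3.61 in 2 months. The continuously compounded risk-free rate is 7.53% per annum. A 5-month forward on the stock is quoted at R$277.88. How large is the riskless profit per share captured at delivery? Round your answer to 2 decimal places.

PV(dividends) I = 3.61·e^(−0.0753·2/12) = 3.5650
Fair forward F* = (S − I)·e^(rT) = (263.15 − 3.5650)·e^0.031375 = 259.5850 × 1.031872 = 267.8585
Market R$277.88 > fair 267.8585: forward overpriced → cash-and-carry (borrow at r, buy the stock and collect the dividends, short the forward).
Profit at T = |F_mkt − F*| = |277.88 − 267.8585| = R$10.02 per share

R$10.02 per share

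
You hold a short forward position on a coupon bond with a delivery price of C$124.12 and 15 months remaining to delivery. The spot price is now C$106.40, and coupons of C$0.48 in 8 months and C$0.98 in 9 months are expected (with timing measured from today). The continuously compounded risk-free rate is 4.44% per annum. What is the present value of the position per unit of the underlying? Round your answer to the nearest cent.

C$12.43

PV(remaining coupons) I = 0.48·e^(−0.0444·8/12) + 0.98·e^(−0.0444·9/12) = 1.4139
Current forward F = (S − I)·e^(rT) = (106.40 − 1.4139)·e^(0.0444·15/12) = 104.9861 × 1.057069 = 110.9776
Value (long) = (F − K)·e^(−rT) = (110.9776 − 124.12) × 0.946012 = -12.4329
Short position value = −(long value) = C$12.43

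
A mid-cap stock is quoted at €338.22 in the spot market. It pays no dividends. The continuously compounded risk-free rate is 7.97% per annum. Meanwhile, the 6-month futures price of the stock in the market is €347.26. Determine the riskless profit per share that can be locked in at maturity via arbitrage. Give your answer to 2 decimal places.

Fair futures: F* = S·e^(carry·T), with carry = r = 0.0797
F* = 338.22 · e^(0.0797 × 6/12) = 338.22 · e^0.039850 = 338.22 × 1.040655 = €351.9703
Market €347.26 < fair €351.9703: forward underpriced → reverse cash-and-carry (short spot, go long the forward).
At maturity, profit = |F_mkt − F*| = |347.26 − 351.9703| = €4.71 per share

€4.71 per share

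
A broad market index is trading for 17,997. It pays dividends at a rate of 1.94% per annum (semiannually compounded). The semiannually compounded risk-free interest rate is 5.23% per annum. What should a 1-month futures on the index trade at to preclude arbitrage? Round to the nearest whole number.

F = S · (1+r/2)^(2T) / (1+q/2)^(2T)
= 17997 × 1.004312 / 1.001610 = 17997 × 1.002698
F = 18,046

18,046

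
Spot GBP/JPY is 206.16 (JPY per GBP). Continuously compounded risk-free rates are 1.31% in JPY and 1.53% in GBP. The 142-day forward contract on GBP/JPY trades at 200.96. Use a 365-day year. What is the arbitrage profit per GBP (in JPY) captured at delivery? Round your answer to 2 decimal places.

Fair forward: F* = S·e^(carry·T), with carry = (r_JPY − r_GBP) = 0.0131 − 0.0153 = -0.0022
F* = 206.16 · e^(-0.0022 × 142/365) = 206.16 · e^-0.000856 = 206.16 × 0.999144 = 205.9835
Market 200.96 < fair 205.9835: forward underpriced → reverse cash-and-carry (short spot, go long the forward).
At maturity, profit = |F_mkt − F*| = |200.96 − 205.9835| = 5.02 per GBP (in JPY)

5.02 per GBP (in JPY)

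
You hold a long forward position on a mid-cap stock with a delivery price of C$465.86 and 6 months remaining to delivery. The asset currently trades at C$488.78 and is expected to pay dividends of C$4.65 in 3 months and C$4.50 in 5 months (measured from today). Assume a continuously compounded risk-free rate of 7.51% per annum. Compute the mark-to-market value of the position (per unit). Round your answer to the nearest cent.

C$31.16

PV(remaining dividends) I = 4.65·e^(−0.0751·3/12) + 4.50·e^(−0.0751·5/12) = 8.9249
Current forward F = (S − I)·e^(rT) = (488.78 − 8.9249)·e^(0.0751·6/12) = 479.8551 × 1.038264 = 498.2163
Value (long) = (F − K)·e^(−rT) = (498.2163 − 465.86) × 0.963146 = 31.1638
Value = C$31.16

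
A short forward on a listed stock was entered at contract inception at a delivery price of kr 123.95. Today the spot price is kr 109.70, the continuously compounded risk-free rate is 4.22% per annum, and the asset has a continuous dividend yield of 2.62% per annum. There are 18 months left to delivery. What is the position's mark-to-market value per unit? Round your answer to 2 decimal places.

kr 10.87

Current fair forward for the remaining 18 months: F = S·e^((r − q)·T), (r − q) = 0.0422 − 0.0262 = 0.0160
F = 109.70 · e^(0.0160 × 18/12) = 109.70 × 1.024290 = 112.3646
Value of long forward = (F − K)·e^(−rT) = (112.3646 − 123.95) · e^(−0.0422·18/12)
= -11.5854 × 0.938662 = -10.87
Short position value = −(long value) = kr 10.87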